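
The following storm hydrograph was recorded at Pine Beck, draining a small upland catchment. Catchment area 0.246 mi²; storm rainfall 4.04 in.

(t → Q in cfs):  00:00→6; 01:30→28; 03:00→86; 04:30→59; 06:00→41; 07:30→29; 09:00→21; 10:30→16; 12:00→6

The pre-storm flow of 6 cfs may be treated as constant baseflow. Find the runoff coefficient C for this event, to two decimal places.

ΣQ_DR = 238.0 cfs; V = ΣQ_DR·Δt = 1.285 × 10^6 ft³.
Runoff depth d = V / A = 2.249 in.
C = d / P = 2.249 / 4.04 = 0.56.

C ≈ 0.56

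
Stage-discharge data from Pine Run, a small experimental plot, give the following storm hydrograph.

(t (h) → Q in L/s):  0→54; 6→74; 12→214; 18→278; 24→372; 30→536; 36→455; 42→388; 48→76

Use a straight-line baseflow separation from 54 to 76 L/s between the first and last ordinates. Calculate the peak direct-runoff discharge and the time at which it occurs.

Q_p = 468.25 L/s at t = 30 h

Subtracting baseflow gives direct-runoff ordinates: 0.00, 17.25, 154.50, 215.75, 307.00, 468.25, 384.50, 314.75, 0.00 L/s.
The maximum is 468.25 L/s, occurring at the reading for t = 30 h.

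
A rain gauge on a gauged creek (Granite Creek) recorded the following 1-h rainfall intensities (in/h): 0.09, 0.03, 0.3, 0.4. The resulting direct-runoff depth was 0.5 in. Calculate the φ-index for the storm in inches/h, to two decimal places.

φ ≈ 0.10 in/h

Only the 2 blocks with intensity above φ contribute runoff: 0.3, 0.4 in/h.
Σ(I−φ)·Δt = d  ⇒  (0.3+0.4 − 2φ)·1 = 0.5
φ = (0.7000 − 0.5/1) / 2 = 0.10 in/h.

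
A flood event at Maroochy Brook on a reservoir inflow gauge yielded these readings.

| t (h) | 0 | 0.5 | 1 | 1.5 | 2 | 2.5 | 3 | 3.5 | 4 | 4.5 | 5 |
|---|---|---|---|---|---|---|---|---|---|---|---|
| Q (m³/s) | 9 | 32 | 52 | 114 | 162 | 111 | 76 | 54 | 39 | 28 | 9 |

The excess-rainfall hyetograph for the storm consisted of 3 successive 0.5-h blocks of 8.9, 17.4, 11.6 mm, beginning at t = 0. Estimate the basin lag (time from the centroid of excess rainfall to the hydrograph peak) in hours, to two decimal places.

t_L ≈ 1.21 h

Centroid of excess rainfall: t_c = Σ P_i·t̄_i / ΣP_i = 0.7856 h (block centres at 0.25, 0.75, 1.25 h).
Hydrograph peak occurs at t = 2 h, so basin lag t_L = 2 − 0.7856 = 1.21 h.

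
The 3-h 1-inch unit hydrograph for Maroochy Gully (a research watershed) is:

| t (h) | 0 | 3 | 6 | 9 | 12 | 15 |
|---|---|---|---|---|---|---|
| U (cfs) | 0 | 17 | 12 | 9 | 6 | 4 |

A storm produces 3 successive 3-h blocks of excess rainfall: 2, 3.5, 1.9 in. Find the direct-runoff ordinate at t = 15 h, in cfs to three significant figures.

Q ≈ 46.1 cfs

By discrete convolution, Q_j = Σ (P_i / 1 in) · U_{j−i}.
At t = 15 h (j=5): Q = (2/1)·4 + (3.5/1)·6 + (1.9/1)·9 = 46.1 cfs.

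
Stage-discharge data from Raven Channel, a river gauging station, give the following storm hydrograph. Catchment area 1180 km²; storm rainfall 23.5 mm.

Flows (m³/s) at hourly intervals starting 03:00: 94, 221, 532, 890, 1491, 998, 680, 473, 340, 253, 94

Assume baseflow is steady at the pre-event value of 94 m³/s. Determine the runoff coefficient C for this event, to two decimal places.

C ≈ 0.65

ΣQ_DR = 5032 m³/s; V = ΣQ_DR·Δt = 1.812 × 10^7 m³.
Runoff depth d = V / A = 15.35 mm.
C = d / P = 15.35 / 23.5 = 0.65.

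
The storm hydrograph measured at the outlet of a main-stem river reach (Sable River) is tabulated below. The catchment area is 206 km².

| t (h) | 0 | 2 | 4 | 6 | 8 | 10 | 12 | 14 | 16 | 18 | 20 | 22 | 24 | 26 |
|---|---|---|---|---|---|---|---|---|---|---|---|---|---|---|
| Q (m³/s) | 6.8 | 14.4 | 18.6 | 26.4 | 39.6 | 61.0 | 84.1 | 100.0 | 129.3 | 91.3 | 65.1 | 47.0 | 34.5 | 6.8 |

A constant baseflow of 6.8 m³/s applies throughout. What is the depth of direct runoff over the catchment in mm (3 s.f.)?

d ≈ 22.0 mm

Direct runoff: 0.0, 7.6, 11.8, 19.6, 32.8, 54.2, 77.3, 93.2, 122.5, 84.5, 58.3, 40.2, 27.7, 0.0 m³/s; ΣQ_DR = 629.7 m³/s.
V = ΣQ_DR · Δt = 629.7 × 7200 s = 4.534 × 10^6 m³.
Over A = 206 km², depth = V / A = 22.0 mm.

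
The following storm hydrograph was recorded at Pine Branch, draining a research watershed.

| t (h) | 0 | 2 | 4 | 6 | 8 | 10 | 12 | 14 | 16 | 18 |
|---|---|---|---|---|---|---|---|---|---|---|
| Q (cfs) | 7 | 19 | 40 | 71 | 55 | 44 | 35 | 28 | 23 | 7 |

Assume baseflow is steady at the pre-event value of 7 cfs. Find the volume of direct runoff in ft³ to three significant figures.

Direct-runoff ordinates (Q − Q_b): 0.0, 12.0, 33.0, 64.0, 48.0, 37.0, 28.0, 21.0, 16.0, 0.0 cfs.
ΣQ_DR = 259.0 cfs.
With Δt = 2 h = 7200 s, V = ΣQ_DR · Δt = 259.0 × 7200 = 1.86 × 10^6 ft³.

V ≈ 1.86 × 10^6 ft³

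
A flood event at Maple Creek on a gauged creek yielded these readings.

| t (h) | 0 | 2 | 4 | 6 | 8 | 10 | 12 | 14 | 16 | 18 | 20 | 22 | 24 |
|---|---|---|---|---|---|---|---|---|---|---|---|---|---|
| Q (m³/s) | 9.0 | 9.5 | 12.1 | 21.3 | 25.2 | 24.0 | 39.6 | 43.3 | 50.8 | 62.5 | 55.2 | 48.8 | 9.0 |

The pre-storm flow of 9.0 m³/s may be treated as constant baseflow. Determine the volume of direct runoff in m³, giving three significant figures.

V ≈ 2.11 × 10^6 m³

Direct-runoff ordinates (Q − Q_b): 0.0, 0.5, 3.1, 12.3, 16.2, 15.0, 30.6, 34.3, 41.8, 53.5, 46.2, 39.8, 0.0 m³/s.
ΣQ_DR = 293.3 m³/s.
With Δt = 2 h = 7200 s, V = ΣQ_DR · Δt = 293.3 × 7200 = 2.11 × 10^6 m³.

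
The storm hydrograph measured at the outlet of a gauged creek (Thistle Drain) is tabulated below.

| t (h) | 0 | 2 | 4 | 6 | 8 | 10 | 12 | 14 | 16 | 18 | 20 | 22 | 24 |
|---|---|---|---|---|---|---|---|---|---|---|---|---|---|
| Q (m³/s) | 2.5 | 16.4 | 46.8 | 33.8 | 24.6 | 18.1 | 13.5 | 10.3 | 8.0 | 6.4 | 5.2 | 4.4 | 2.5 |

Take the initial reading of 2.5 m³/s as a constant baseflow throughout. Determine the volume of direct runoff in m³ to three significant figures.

V ≈ 1.15 × 10^6 m³

Direct-runoff ordinates (Q − Q_b): 0.0, 13.9, 44.3, 31.3, 22.1, 15.6, 11.0, 7.8, 5.5, 3.9, 2.7, 1.9, 0.0 m³/s.
ΣQ_DR = 160.0 m³/s.
With Δt = 2 h = 7200 s, V = ΣQ_DR · Δt = 160.0 × 7200 = 1.15 × 10^6 m³.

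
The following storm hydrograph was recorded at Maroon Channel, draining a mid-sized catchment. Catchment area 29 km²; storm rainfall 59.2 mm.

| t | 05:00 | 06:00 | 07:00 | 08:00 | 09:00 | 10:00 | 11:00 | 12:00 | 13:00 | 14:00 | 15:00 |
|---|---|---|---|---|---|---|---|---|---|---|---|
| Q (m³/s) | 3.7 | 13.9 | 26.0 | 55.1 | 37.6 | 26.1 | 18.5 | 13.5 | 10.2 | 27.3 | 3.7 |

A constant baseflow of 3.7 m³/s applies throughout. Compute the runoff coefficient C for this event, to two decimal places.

C ≈ 0.41

ΣQ_DR = 194.9 m³/s; V = ΣQ_DR·Δt = 7.016 × 10^5 m³.
Runoff depth d = V / A = 24.19 mm.
C = d / P = 24.19 / 59.2 = 0.41.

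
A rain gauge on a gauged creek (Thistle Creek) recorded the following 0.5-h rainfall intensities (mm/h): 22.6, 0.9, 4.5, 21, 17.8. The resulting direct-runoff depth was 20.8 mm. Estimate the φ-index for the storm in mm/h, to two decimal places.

Only the 3 blocks with intensity above φ contribute runoff: 22.6, 21, 17.8 mm/h.
Σ(I−φ)·Δt = d  ⇒  (22.6+21+17.8 − 3φ)·0.5 = 20.8
φ = (61.40 − 20.8/0.5) / 3 = 6.60 mm/h.

φ ≈ 6.60 mm/h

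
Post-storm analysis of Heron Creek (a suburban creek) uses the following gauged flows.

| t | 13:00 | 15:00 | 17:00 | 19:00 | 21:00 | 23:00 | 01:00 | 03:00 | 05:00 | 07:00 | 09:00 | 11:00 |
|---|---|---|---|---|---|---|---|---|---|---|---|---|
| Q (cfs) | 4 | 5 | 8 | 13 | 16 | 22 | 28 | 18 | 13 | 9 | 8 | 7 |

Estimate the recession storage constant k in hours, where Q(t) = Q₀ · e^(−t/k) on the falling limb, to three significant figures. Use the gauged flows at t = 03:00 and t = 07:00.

On the falling limb, Q drops from 18 to 9 cfs between t = 03:00 and t = 07:00 (Δt = 4 h).
k = −Δt / ln(Q₂/Q₁) = −4 / ln(9/18) = 5.77 h.

k ≈ 5.77 h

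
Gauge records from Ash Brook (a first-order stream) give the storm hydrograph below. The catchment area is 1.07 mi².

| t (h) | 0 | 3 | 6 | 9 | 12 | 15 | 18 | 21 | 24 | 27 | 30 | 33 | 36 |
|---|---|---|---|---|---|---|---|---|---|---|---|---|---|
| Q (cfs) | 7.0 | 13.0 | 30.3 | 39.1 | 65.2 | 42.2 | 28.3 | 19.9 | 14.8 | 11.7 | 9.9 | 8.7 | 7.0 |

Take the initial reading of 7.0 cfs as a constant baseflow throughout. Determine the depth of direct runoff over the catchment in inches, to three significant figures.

d ≈ 0.895 in

Direct runoff: 0.0, 6.0, 23.3, 32.1, 58.2, 35.2, 21.3, 12.9, 7.8, 4.7, 2.9, 1.7, 0.0 cfs; ΣQ_DR = 206.1 cfs.
V = ΣQ_DR · Δt = 206.1 × 10800 s = 2.226 × 10^6 ft³.
Over A = 1.07 mi², depth = V / A = 0.895 in.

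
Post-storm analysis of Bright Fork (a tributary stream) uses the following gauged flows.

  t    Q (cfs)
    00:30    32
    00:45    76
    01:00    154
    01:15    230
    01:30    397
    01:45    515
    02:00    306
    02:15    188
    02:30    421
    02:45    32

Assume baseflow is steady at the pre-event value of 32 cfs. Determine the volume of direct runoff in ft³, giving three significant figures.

V ≈ 1.83 × 10^6 ft³

Direct-runoff ordinates (Q − Q_b): 0.0, 44.0, 122.0, 198.0, 365.0, 483.0, 274.0, 156.0, 389.0, 0.0 cfs.
ΣQ_DR = 2031 cfs.
With Δt = 0.25 h = 900 s, V = ΣQ_DR · Δt = 2031 × 900 = 1.83 × 10^6 ft³.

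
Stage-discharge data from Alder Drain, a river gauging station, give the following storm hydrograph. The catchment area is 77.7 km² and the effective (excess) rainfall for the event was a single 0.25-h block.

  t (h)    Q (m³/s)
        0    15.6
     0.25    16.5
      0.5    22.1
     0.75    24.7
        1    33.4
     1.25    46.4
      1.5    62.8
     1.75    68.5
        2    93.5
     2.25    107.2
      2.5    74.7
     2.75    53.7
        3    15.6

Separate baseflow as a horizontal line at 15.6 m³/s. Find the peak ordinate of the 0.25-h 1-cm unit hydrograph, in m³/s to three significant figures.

U_p ≈ 183 m³/s

Direct runoff: 0.0, 0.9, 6.5, 9.1, 17.8, 30.8, 47.2, 52.9, 77.9, 91.6, 59.1, 38.1, 0.0 m³/s; ΣQ_DR = 431.9 m³/s, peak = 91.6 m³/s.
Runoff depth d = ΣQ_DR·Δt / A = 431.9 × 900 / (77.7 km²) = 5.003 mm.
The 1-cm UH is the DRH scaled by (10 mm)/d, so U_p = 91.6 × 10/5.003 = 183 m³/s.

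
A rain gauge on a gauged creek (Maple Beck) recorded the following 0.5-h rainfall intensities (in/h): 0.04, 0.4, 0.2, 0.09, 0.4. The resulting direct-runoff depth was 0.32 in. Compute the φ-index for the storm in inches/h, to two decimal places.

Only the 3 blocks with intensity above φ contribute runoff: 0.4, 0.2, 0.4 in/h.
Σ(I−φ)·Δt = d  ⇒  (0.4+0.2+0.4 − 3φ)·0.5 = 0.32
φ = (1.000 − 0.32/0.5) / 3 = 0.12 in/h.

φ ≈ 0.12 in/h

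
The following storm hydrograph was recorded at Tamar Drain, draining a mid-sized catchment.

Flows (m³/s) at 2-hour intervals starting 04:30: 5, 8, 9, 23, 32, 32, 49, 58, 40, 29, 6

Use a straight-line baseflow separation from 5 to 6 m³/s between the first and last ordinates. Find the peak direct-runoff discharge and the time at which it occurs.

Subtracting baseflow gives direct-runoff ordinates: 0.00, 2.90, 3.80, 17.70, 26.60, 26.50, 43.40, 52.30, 34.20, 23.10, 0.00 m³/s.
The maximum is 52.30 m³/s, occurring at the reading for t = 18:30.

Q_p = 52.30 m³/s at t = 18:30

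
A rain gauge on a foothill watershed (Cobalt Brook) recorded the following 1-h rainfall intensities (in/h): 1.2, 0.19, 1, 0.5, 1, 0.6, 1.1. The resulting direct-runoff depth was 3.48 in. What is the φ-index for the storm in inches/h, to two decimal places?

φ ≈ 0.32 in/h

Only the 6 blocks with intensity above φ contribute runoff: 1.2, 1, 0.5, 1, 0.6, 1.1 in/h.
Σ(I−φ)·Δt = d  ⇒  (1.2+1+0.5+1+0.6+1.1 − 6φ)·1 = 3.48
φ = (5.400 − 3.48/1) / 6 = 0.32 in/h.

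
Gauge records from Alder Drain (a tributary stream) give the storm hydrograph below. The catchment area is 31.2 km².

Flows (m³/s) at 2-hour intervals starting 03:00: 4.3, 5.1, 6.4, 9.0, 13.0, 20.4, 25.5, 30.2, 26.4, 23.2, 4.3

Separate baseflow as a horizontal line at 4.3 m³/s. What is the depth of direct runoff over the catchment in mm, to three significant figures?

d ≈ 27.8 mm

Direct runoff: 0.0, 0.8, 2.1, 4.7, 8.7, 16.1, 21.2, 25.9, 22.1, 18.9, 0.0 m³/s; ΣQ_DR = 120.5 m³/s.
V = ΣQ_DR · Δt = 120.5 × 7200 s = 8.676 × 10^5 m³.
Over A = 31.2 km², depth = V / A = 27.8 mm.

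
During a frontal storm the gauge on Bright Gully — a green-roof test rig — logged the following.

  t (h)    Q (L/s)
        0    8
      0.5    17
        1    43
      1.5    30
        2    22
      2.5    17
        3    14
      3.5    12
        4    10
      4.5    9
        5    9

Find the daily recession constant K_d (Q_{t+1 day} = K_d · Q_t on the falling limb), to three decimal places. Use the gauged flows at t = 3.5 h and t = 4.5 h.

K_d ≈ 0.001

Between t = 3.5 h and t = 4.5 h the flow falls from 12 to 9 L/s over 2×0.5 h = 1 h.
Per-interval ratio K = (9/12)^(1/2) = 0.8660; K_d = K^(24/0.5) = 0.001.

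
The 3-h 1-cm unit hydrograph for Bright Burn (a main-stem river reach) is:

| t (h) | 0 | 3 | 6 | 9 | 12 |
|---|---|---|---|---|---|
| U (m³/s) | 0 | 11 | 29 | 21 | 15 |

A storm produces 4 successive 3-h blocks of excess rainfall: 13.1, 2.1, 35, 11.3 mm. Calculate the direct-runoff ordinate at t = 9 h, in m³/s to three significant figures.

By discrete convolution, Q_j = Σ (P_i / 10 mm) · U_{j−i}.
At t = 9 h (j=3): Q = (13.1/10)·21 + (2.1/10)·29 + (35/10)·11 + (11.3/10)·0 = 72.1 m³/s.

Q ≈ 72.1 m³/s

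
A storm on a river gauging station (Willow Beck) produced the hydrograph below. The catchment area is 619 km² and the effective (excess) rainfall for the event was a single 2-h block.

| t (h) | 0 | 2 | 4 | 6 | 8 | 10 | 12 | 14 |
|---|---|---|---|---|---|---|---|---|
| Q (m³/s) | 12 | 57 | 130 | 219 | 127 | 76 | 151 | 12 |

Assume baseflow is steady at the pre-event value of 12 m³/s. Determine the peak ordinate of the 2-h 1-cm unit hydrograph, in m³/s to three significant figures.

U_p ≈ 259 m³/s

Direct runoff: 0.0, 45.0, 118.0, 207.0, 115.0, 64.0, 139.0, 0.0 m³/s; ΣQ_DR = 688.0 m³/s, peak = 207.0 m³/s.
Runoff depth d = ΣQ_DR·Δt / A = 688.0 × 7200 / (619 km²) = 8.003 mm.
The 1-cm UH is the DRH scaled by (10 mm)/d, so U_p = 207.0 × 10/8.003 = 259 m³/s.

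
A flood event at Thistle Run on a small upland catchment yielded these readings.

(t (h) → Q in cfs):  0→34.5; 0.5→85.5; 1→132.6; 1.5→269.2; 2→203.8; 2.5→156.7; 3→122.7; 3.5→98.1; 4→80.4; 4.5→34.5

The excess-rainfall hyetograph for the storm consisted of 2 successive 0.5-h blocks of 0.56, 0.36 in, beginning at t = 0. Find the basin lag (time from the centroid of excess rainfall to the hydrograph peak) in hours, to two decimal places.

t_L ≈ 1.05 h

Centroid of excess rainfall: t_c = Σ P_i·t̄_i / ΣP_i = 0.4457 h (block centres at 0.25, 0.75 h).
Hydrograph peak occurs at t = 1.5 h, so basin lag t_L = 1.5 − 0.4457 = 1.05 h.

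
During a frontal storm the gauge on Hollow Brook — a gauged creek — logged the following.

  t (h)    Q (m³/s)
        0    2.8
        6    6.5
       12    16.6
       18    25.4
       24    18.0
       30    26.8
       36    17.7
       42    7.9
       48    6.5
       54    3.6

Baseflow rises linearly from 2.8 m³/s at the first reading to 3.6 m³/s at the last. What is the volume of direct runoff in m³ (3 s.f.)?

Direct-runoff ordinates (Q − Q_b): 0.00, 3.61, 13.62, 22.33, 14.84, 23.56, 14.37, 4.48, 2.99, 0.00 m³/s.
ΣQ_DR = 99.80 m³/s.
With Δt = 6 h = 21600 s, V = ΣQ_DR · Δt = 99.80 × 21600 = 2.16 × 10^6 m³.

V ≈ 2.16 × 10^6 m³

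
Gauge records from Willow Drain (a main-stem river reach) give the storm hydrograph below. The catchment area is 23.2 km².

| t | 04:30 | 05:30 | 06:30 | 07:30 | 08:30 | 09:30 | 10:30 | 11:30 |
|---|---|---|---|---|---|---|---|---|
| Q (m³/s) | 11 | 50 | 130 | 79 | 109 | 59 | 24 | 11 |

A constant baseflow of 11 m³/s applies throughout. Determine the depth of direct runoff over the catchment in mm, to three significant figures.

d ≈ 59.7 mm

Direct runoff: 0.0, 39.0, 119.0, 68.0, 98.0, 48.0, 13.0, 0.0 m³/s; ΣQ_DR = 385.0 m³/s.
V = ΣQ_DR · Δt = 385.0 × 3600 s = 1.386 × 10^6 m³.
Over A = 23.2 km², depth = V / A = 59.7 mm.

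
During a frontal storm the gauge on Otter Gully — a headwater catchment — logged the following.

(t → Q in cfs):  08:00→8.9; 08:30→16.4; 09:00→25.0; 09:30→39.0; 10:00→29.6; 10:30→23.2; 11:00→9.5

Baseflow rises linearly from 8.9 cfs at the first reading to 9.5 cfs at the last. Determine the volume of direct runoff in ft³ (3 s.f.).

V ≈ 1.57 × 10^5 ft³

Direct-runoff ordinates (Q − Q_b): 0.00, 7.40, 15.90, 29.80, 20.30, 13.80, 0.00 cfs.
ΣQ_DR = 87.20 cfs.
With Δt = 0.5 h = 1800 s, V = ΣQ_DR · Δt = 87.20 × 1800 = 1.57 × 10^5 ft³.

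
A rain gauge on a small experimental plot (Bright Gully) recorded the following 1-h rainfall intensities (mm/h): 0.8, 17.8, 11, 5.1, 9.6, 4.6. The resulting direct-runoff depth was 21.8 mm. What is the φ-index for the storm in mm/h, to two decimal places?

Only the 3 blocks with intensity above φ contribute runoff: 17.8, 11, 9.6 mm/h.
Σ(I−φ)·Δt = d  ⇒  (17.8+11+9.6 − 3φ)·1 = 21.8
φ = (38.40 − 21.8/1) / 3 = 5.53 mm/h.

φ ≈ 5.53 mm/h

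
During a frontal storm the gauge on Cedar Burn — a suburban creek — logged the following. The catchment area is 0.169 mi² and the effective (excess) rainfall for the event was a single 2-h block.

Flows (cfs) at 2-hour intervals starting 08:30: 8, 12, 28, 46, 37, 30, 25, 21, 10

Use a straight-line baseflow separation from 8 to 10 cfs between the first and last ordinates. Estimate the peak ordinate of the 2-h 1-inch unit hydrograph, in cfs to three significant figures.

U_p ≈ 14.9 cfs

Direct runoff: 0.00, 3.75, 19.50, 37.25, 28.00, 20.75, 15.50, 11.25, 0.00 cfs; ΣQ_DR = 136.0 cfs, peak = 37.25 cfs.
Runoff depth d = ΣQ_DR·Δt / A = 136.0 × 7200 / (0.169 mi²) = 2.494 in.
The 1-inch UH is the DRH scaled by (1 in)/d, so U_p = 37.25 × 1/2.494 = 14.9 cfs.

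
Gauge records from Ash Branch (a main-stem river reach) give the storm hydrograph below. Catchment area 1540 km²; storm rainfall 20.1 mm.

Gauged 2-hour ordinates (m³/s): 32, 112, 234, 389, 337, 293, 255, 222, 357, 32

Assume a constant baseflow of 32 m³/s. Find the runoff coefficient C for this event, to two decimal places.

C ≈ 0.45

ΣQ_DR = 1943 m³/s; V = ΣQ_DR·Δt = 1.399 × 10^7 m³.
Runoff depth d = V / A = 9.084 mm.
C = d / P = 9.084 / 20.1 = 0.45.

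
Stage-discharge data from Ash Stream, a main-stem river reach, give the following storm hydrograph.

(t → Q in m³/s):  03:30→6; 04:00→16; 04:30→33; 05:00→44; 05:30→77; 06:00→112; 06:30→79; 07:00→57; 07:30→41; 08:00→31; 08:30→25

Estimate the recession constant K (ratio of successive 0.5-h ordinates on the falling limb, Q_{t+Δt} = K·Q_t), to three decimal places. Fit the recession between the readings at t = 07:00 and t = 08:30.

Using the recession-limb readings at t = 07:00 and t = 08:30: Q falls from 57 to 25 m³/s over 3 intervals.
K = (Q₂/Q₁)^(1/3) = (25/57)^(1/3) = 0.760.

K ≈ 0.760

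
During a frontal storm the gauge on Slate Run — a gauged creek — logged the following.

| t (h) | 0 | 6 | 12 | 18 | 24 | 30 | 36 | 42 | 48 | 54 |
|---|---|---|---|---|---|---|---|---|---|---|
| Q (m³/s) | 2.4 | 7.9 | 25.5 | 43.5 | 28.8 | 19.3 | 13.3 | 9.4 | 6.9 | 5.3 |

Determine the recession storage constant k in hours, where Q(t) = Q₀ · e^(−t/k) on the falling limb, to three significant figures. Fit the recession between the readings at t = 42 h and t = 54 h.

On the falling limb, Q drops from 9.4 to 5.3 m³/s between t = 42 h and t = 54 h (Δt = 12 h).
k = −Δt / ln(Q₂/Q₁) = −12 / ln(5.3/9.4) = 20.9 h.

k ≈ 20.9 h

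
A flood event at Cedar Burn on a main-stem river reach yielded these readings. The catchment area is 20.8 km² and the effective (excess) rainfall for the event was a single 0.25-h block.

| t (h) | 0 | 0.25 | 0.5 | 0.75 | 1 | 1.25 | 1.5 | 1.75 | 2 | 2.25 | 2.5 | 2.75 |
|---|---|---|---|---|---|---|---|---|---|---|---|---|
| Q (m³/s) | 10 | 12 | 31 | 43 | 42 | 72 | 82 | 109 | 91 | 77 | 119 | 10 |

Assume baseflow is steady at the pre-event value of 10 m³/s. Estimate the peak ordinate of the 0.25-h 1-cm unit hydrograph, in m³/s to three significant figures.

Direct runoff: 0.0, 2.0, 21.0, 33.0, 32.0, 62.0, 72.0, 99.0, 81.0, 67.0, 109.0, 0.0 m³/s; ΣQ_DR = 578.0 m³/s, peak = 109.0 m³/s.
Runoff depth d = ΣQ_DR·Δt / A = 578.0 × 900 / (20.8 km²) = 25.01 mm.
The 1-cm UH is the DRH scaled by (10 mm)/d, so U_p = 109.0 × 10/25.01 = 43.6 m³/s.

U_p ≈ 43.6 m³/s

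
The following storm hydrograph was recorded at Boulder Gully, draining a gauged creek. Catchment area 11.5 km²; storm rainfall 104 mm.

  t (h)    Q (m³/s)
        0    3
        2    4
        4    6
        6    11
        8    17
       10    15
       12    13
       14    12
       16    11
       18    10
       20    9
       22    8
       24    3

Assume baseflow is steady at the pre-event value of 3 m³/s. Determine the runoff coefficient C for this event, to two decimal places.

C ≈ 0.50

ΣQ_DR = 83.00 m³/s; V = ΣQ_DR·Δt = 5.976 × 10^5 m³.
Runoff depth d = V / A = 51.97 mm.
C = d / P = 51.97 / 104 = 0.50.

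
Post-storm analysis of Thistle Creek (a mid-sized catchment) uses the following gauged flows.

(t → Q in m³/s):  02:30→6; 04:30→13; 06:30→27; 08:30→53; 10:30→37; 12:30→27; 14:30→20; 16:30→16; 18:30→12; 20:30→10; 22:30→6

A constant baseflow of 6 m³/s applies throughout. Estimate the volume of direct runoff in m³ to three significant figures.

Direct-runoff ordinates (Q − Q_b): 0.0, 7.0, 21.0, 47.0, 31.0, 21.0, 14.0, 10.0, 6.0, 4.0, 0.0 m³/s.
ΣQ_DR = 161.0 m³/s.
With Δt = 2 h = 7200 s, V = ΣQ_DR · Δt = 161.0 × 7200 = 1.16 × 10^6 m³.

V ≈ 1.16 × 10^6 m³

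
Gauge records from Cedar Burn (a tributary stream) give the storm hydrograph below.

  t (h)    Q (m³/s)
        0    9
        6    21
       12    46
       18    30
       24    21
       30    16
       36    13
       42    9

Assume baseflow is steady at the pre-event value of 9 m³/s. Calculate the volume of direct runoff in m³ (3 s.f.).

Direct-runoff ordinates (Q − Q_b): 0.0, 12.0, 37.0, 21.0, 12.0, 7.0, 4.0, 0.0 m³/s.
ΣQ_DR = 93.00 m³/s.
With Δt = 6 h = 21600 s, V = ΣQ_DR · Δt = 93.00 × 21600 = 2.01 × 10^6 m³.

V ≈ 2.01 × 10^6 m³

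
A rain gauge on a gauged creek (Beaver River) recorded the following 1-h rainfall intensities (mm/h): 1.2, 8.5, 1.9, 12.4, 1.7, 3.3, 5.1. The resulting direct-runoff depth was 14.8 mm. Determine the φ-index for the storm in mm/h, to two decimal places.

Only the 3 blocks with intensity above φ contribute runoff: 8.5, 12.4, 5.1 mm/h.
Σ(I−φ)·Δt = d  ⇒  (8.5+12.4+5.1 − 3φ)·1 = 14.8
φ = (26.00 − 14.8/1) / 3 = 3.73 mm/h.

φ ≈ 3.73 mm/h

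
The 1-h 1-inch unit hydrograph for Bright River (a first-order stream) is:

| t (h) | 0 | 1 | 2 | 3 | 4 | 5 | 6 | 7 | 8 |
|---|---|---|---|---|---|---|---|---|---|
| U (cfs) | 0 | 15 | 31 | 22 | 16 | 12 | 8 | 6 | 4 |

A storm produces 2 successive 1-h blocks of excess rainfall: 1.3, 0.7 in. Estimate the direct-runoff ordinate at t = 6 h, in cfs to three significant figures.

By discrete convolution, Q_j = Σ (P_i / 1 in) · U_{j−i}.
At t = 6 h (j=6): Q = (1.3/1)·8 + (0.7/1)·12 = 18.8 cfs.

Q ≈ 18.8 cfs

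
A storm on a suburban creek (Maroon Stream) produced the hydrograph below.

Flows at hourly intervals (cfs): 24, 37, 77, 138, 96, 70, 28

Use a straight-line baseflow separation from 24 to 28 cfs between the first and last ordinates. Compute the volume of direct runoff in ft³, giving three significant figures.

V ≈ 1.04 × 10^6 ft³

Direct-runoff ordinates (Q − Q_b): 0.00, 12.33, 51.67, 112.00, 69.33, 42.67, 0.00 cfs.
ΣQ_DR = 288.0 cfs.
With Δt = 1 h = 3600 s, V = ΣQ_DR · Δt = 288.0 × 3600 = 1.04 × 10^6 ft³.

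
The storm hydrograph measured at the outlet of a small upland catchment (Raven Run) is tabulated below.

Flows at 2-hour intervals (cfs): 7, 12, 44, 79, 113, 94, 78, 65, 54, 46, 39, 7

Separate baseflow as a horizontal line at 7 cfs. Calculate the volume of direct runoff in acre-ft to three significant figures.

Direct-runoff ordinates (Q − Q_b): 0.0, 5.0, 37.0, 72.0, 106.0, 87.0, 71.0, 58.0, 47.0, 39.0, 32.0, 0.0 cfs.
ΣQ_DR = 554.0 cfs.
With Δt = 2 h = 7200 s, V = ΣQ_DR · Δt = 554.0 × 7200 = 3.99 × 10^6 ft³ = 91.6 acre-ft.

V ≈ 91.6 acre-ft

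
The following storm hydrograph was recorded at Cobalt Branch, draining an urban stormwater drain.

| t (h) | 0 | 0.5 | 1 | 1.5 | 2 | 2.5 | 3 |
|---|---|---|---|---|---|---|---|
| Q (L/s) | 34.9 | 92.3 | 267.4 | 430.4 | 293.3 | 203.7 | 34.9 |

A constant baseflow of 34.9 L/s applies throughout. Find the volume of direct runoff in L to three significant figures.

V ≈ 2.00 × 10^6 L

Direct-runoff ordinates (Q − Q_b): 0.0, 57.4, 232.5, 395.5, 258.4, 168.8, 0.0 L/s.
ΣQ_DR = 1113 L/s.
With Δt = 0.5 h = 1800 s, V = ΣQ_DR · Δt = 1113 × 1800 = 2.00 × 10^6 L.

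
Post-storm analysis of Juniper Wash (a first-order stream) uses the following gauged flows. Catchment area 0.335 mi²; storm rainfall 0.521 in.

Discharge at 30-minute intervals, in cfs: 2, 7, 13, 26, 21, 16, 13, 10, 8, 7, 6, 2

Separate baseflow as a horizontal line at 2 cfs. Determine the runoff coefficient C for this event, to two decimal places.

ΣQ_DR = 107.0 cfs; V = ΣQ_DR·Δt = 1.926 × 10^5 ft³.
Runoff depth d = V / A = 0.2475 in.
C = d / P = 0.2475 / 0.521 = 0.47.

C ≈ 0.47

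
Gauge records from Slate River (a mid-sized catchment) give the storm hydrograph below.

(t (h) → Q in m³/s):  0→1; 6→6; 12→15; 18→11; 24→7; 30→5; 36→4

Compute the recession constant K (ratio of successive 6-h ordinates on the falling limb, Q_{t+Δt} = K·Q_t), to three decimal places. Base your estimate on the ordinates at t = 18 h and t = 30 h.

Using the recession-limb readings at t = 18 h and t = 30 h: Q falls from 11 to 5 m³/s over 2 intervals.
K = (Q₂/Q₁)^(1/2) = (5/11)^(1/2) = 0.674.

K ≈ 0.674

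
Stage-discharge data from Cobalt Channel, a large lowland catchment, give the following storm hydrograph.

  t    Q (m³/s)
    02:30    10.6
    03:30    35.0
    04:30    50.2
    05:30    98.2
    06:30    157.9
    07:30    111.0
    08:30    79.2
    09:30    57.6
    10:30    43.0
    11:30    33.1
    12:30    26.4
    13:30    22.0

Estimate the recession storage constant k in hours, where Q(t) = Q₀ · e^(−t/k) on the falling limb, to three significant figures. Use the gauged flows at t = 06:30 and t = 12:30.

k ≈ 3.35 h

On the falling limb, Q drops from 157.9 to 26.4 m³/s between t = 06:30 and t = 12:30 (Δt = 6 h).
k = −Δt / ln(Q₂/Q₁) = −6 / ln(26.4/157.9) = 3.35 h.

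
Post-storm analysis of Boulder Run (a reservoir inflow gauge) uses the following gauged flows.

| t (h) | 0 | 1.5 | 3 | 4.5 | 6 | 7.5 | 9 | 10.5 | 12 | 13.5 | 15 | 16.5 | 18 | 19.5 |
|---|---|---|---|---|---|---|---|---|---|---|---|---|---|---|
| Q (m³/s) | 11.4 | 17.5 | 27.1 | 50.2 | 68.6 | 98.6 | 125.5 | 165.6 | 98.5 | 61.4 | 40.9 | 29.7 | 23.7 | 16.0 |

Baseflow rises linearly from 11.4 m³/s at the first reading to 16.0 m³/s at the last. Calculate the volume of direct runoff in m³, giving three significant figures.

V ≈ 3.47 × 10^6 m³

Direct-runoff ordinates (Q − Q_b): 0.00, 5.75, 14.99, 37.74, 55.78, 85.43, 111.98, 151.72, 84.27, 46.82, 25.96, 14.41, 8.05, 0.00 m³/s.
ΣQ_DR = 642.9 m³/s.
With Δt = 1.5 h = 5400 s, V = ΣQ_DR · Δt = 642.9 × 5400 = 3.47 × 10^6 m³.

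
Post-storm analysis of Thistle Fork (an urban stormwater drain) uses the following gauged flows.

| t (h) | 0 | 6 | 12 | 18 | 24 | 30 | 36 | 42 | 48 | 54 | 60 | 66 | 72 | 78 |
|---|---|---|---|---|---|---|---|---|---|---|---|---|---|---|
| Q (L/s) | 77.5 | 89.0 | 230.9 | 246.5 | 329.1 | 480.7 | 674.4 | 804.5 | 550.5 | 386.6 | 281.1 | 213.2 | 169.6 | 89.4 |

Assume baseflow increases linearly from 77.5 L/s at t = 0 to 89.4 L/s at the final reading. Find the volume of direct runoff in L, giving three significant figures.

Direct-runoff ordinates (Q − Q_b): 0.00, 10.58, 151.57, 166.25, 247.94, 398.62, 591.41, 720.59, 465.68, 300.86, 194.45, 125.63, 81.12, 0.00 L/s.
ΣQ_DR = 3455 L/s.
With Δt = 6 h = 21600 s, V = ΣQ_DR · Δt = 3455 × 21600 = 7.46 × 10^7 L.

V ≈ 7.46 × 10^7 L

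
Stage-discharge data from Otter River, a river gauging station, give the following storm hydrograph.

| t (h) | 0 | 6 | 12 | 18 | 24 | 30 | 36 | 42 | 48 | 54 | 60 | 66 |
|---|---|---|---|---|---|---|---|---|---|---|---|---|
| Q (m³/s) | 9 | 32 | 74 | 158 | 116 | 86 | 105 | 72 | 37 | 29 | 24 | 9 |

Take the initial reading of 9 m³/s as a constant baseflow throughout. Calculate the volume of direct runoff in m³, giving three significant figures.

V ≈ 1.39 × 10^7 m³

Direct-runoff ordinates (Q − Q_b): 0.0, 23.0, 65.0, 149.0, 107.0, 77.0, 96.0, 63.0, 28.0, 20.0, 15.0, 0.0 m³/s.
ΣQ_DR = 643.0 m³/s.
With Δt = 6 h = 21600 s, V = ΣQ_DR · Δt = 643.0 × 21600 = 1.39 × 10^7 m³.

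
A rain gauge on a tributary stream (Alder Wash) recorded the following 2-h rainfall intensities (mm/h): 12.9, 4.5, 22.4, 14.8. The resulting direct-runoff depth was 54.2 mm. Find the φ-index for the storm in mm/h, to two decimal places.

φ ≈ 7.67 mm/h

Only the 3 blocks with intensity above φ contribute runoff: 12.9, 22.4, 14.8 mm/h.
Σ(I−φ)·Δt = d  ⇒  (12.9+22.4+14.8 − 3φ)·2 = 54.2
φ = (50.10 − 54.2/2) / 3 = 7.67 mm/h.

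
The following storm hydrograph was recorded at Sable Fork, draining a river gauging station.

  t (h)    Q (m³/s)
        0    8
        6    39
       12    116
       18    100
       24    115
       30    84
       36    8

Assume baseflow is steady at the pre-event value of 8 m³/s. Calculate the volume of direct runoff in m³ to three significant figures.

V ≈ 8.94 × 10^6 m³

Direct-runoff ordinates (Q − Q_b): 0.0, 31.0, 108.0, 92.0, 107.0, 76.0, 0.0 m³/s.
ΣQ_DR = 414.0 m³/s.
With Δt = 6 h = 21600 s, V = ΣQ_DR · Δt = 414.0 × 21600 = 8.94 × 10^6 m³.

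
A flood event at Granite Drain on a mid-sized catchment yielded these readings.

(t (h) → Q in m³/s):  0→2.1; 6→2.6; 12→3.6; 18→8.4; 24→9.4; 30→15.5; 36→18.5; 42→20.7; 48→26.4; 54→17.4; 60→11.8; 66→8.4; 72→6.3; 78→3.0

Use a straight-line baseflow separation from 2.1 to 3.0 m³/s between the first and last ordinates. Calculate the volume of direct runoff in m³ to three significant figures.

Direct-runoff ordinates (Q − Q_b): 0.00, 0.43, 1.36, 6.09, 7.02, 13.05, 15.98, 18.12, 23.75, 14.68, 9.01, 5.54, 3.37, 0.00 m³/s.
ΣQ_DR = 118.4 m³/s.
With Δt = 6 h = 21600 s, V = ΣQ_DR · Δt = 118.4 × 21600 = 2.56 × 10^6 m³.

V ≈ 2.56 × 10^6 m³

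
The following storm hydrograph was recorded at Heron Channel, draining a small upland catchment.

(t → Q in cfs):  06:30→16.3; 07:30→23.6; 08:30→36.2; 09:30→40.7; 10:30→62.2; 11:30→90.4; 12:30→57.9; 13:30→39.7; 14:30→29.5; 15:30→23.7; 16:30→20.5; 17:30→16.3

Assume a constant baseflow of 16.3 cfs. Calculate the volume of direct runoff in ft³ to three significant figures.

V ≈ 9.41 × 10^5 ft³

Direct-runoff ordinates (Q − Q_b): 0.0, 7.3, 19.9, 24.4, 45.9, 74.1, 41.6, 23.4, 13.2, 7.4, 4.2, 0.0 cfs.
ΣQ_DR = 261.4 cfs.
With Δt = 1 h = 3600 s, V = ΣQ_DR · Δt = 261.4 × 3600 = 9.41 × 10^5 ft³.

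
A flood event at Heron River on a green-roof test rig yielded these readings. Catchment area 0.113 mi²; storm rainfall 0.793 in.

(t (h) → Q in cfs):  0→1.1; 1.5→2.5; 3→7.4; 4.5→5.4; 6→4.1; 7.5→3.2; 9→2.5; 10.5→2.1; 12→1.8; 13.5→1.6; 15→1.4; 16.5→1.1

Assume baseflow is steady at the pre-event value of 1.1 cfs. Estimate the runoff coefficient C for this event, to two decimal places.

ΣQ_DR = 21.00 cfs; V = ΣQ_DR·Δt = 1.134 × 10^5 ft³.
Runoff depth d = V / A = 0.4320 in.
C = d / P = 0.4320 / 0.793 = 0.54.

C ≈ 0.54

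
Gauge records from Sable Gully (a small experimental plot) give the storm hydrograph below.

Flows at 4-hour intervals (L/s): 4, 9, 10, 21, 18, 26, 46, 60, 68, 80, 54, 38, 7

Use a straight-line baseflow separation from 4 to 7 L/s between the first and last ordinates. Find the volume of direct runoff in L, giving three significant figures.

Direct-runoff ordinates (Q − Q_b): 0.00, 4.75, 5.50, 16.25, 13.00, 20.75, 40.50, 54.25, 62.00, 73.75, 47.50, 31.25, 0.00 L/s.
ΣQ_DR = 369.5 L/s.
With Δt = 4 h = 14400 s, V = ΣQ_DR · Δt = 369.5 × 14400 = 5.32 × 10^6 L.

V ≈ 5.32 × 10^6 L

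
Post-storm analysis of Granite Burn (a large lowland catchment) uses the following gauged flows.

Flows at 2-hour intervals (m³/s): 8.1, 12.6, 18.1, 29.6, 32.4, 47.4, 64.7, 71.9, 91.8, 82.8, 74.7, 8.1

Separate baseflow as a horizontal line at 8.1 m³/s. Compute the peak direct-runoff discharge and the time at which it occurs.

Subtracting baseflow gives direct-runoff ordinates: 0.0, 4.5, 10.0, 21.5, 24.3, 39.3, 56.6, 63.8, 83.7, 74.7, 66.6, 0.0 m³/s.
The maximum is 83.7 m³/s, occurring at the reading for t = 16 h.

Q_p = 83.7 m³/s at t = 16 h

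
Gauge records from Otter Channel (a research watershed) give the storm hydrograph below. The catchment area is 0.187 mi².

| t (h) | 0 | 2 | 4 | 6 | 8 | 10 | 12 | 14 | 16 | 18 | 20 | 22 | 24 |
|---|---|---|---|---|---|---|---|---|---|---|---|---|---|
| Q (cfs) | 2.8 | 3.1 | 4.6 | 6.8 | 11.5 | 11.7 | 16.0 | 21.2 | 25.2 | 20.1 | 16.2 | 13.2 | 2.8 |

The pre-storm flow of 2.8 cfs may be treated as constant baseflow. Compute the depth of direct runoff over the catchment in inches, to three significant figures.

Direct runoff: 0.0, 0.3, 1.8, 4.0, 8.7, 8.9, 13.2, 18.4, 22.4, 17.3, 13.4, 10.4, 0.0 cfs; ΣQ_DR = 118.8 cfs.
V = ΣQ_DR · Δt = 118.8 × 7200 s = 8.554 × 10^5 ft³.
Over A = 0.187 mi², depth = V / A = 1.97 in.

d ≈ 1.97 in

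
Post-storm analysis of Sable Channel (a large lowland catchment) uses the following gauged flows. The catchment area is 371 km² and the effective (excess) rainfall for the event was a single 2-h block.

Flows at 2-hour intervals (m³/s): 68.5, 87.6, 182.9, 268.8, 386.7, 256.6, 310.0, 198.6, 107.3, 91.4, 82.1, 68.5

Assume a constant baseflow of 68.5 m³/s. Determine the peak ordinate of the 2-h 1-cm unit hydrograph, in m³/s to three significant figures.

Direct runoff: 0.0, 19.1, 114.4, 200.3, 318.2, 188.1, 241.5, 130.1, 38.8, 22.9, 13.6, 0.0 m³/s; ΣQ_DR = 1287 m³/s, peak = 318.2 m³/s.
Runoff depth d = ΣQ_DR·Δt / A = 1287 × 7200 / (371 km²) = 24.98 mm.
The 1-cm UH is the DRH scaled by (10 mm)/d, so U_p = 318.2 × 10/24.98 = 127 m³/s.

U_p ≈ 127 m³/s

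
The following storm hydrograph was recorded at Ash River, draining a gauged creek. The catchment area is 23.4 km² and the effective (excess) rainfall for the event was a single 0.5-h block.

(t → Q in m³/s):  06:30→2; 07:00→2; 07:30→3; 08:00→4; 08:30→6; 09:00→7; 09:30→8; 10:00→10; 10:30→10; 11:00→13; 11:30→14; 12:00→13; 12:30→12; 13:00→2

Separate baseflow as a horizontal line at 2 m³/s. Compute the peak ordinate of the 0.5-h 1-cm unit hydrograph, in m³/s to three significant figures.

U_p ≈ 20.0 m³/s

Direct runoff: 0.0, 0.0, 1.0, 2.0, 4.0, 5.0, 6.0, 8.0, 8.0, 11.0, 12.0, 11.0, 10.0, 0.0 m³/s; ΣQ_DR = 78.00 m³/s, peak = 12.0 m³/s.
Runoff depth d = ΣQ_DR·Δt / A = 78.00 × 1800 / (23.4 km²) = 6.000 mm.
The 1-cm UH is the DRH scaled by (10 mm)/d, so U_p = 12.0 × 10/6.000 = 20.0 m³/s.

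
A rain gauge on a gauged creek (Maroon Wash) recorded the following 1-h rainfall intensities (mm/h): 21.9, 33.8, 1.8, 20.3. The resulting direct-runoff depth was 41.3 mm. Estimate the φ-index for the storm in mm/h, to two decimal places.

φ ≈ 11.57 mm/h

Only the 3 blocks with intensity above φ contribute runoff: 21.9, 33.8, 20.3 mm/h.
Σ(I−φ)·Δt = d  ⇒  (21.9+33.8+20.3 − 3φ)·1 = 41.3
φ = (76.00 − 41.3/1) / 3 = 11.57 mm/h.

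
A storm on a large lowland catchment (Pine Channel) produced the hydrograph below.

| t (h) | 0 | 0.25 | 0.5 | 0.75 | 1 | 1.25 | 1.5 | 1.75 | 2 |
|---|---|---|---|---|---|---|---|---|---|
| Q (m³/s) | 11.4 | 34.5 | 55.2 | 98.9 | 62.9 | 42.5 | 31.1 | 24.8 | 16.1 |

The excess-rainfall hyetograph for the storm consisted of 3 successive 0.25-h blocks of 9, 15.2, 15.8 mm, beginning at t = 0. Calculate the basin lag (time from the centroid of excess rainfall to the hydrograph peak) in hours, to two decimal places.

t_L ≈ 0.33 h

Centroid of excess rainfall: t_c = Σ P_i·t̄_i / ΣP_i = 0.4175 h (block centres at 0.125, 0.375, 0.625 h).
Hydrograph peak occurs at t = 0.75 h, so basin lag t_L = 0.75 − 0.4175 = 0.33 h.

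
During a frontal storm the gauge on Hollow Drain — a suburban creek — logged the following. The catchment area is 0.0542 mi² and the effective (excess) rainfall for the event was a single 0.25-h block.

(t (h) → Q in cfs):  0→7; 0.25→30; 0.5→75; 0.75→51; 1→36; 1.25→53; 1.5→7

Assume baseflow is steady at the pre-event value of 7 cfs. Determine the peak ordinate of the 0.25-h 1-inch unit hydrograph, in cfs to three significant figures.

Direct runoff: 0.0, 23.0, 68.0, 44.0, 29.0, 46.0, 0.0 cfs; ΣQ_DR = 210.0 cfs, peak = 68.0 cfs.
Runoff depth d = ΣQ_DR·Δt / A = 210.0 × 900 / (0.0542 mi²) = 1.501 in.
The 1-inch UH is the DRH scaled by (1 in)/d, so U_p = 68.0 × 1/1.501 = 45.3 cfs.

U_p ≈ 45.3 cfs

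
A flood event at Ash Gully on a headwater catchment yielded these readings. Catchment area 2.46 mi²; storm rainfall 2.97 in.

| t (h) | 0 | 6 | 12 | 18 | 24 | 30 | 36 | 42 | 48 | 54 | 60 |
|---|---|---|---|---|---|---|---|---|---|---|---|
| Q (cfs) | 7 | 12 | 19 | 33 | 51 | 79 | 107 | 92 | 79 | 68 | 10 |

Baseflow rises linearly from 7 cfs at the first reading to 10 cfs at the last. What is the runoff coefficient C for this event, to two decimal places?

ΣQ_DR = 463.5 cfs; V = ΣQ_DR·Δt = 1.001 × 10^7 ft³.
Runoff depth d = V / A = 1.752 in.
C = d / P = 1.752 / 2.97 = 0.59.

C ≈ 0.59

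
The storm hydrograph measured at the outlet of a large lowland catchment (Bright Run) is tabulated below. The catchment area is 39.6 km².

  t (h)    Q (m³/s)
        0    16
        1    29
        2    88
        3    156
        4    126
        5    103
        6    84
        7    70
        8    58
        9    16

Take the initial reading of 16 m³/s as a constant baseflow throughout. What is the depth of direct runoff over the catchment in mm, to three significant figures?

Direct runoff: 0.0, 13.0, 72.0, 140.0, 110.0, 87.0, 68.0, 54.0, 42.0, 0.0 m³/s; ΣQ_DR = 586.0 m³/s.
V = ΣQ_DR · Δt = 586.0 × 3600 s = 2.110 × 10^6 m³.
Over A = 39.6 km², depth = V / A = 53.3 mm.

d ≈ 53.3 mm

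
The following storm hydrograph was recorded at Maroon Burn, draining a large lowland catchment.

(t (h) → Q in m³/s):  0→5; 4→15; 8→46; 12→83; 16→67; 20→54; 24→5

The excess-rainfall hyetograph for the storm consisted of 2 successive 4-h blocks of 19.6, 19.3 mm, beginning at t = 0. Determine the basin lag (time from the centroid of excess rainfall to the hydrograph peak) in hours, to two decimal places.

Centroid of excess rainfall: t_c = Σ P_i·t̄_i / ΣP_i = 3.9846 h (block centres at 2, 6 h).
Hydrograph peak occurs at t = 12 h, so basin lag t_L = 12 − 3.9846 = 8.02 h.

t_L ≈ 8.02 h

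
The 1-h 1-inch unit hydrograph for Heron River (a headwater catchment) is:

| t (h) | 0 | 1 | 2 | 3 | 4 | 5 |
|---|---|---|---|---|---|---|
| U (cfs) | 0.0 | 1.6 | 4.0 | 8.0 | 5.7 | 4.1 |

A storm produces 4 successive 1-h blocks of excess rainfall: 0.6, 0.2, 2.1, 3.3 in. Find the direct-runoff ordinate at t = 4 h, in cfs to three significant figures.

Q ≈ 18.7 cfs

By discrete convolution, Q_j = Σ (P_i / 1 in) · U_{j−i}.
At t = 4 h (j=4): Q = (0.6/1)·5.7 + (0.2/1)·8.0 + (2.1/1)·4.0 + (3.3/1)·1.6 = 18.7 cfs.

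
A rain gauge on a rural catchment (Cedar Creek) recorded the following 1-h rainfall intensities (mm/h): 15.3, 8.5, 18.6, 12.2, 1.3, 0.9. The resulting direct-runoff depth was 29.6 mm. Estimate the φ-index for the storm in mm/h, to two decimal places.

φ ≈ 6.25 mm/h

Only the 4 blocks with intensity above φ contribute runoff: 15.3, 8.5, 18.6, 12.2 mm/h.
Σ(I−φ)·Δt = d  ⇒  (15.3+8.5+18.6+12.2 − 4φ)·1 = 29.6
φ = (54.60 − 29.6/1) / 4 = 6.25 mm/h.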